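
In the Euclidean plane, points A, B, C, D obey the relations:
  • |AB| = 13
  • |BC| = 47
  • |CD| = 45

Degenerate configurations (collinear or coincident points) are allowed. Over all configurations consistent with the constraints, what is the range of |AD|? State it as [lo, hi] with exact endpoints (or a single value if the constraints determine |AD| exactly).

|AB| ∈ {13}
|BC| ∈ {47}
|CD| ∈ {45}
|AC| ∈ [34, 60]
|BD| ∈ [2, 92]
|AD| ∈ [0, 105]

|AD| ∈ [0, 105]  (≈ [0.0000, 105.0000])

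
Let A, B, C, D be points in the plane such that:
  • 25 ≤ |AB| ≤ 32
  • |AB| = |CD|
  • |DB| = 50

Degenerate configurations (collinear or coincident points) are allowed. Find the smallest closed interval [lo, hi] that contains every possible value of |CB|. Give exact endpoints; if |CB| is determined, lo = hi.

|CB| ∈ [18, 82]  (≈ [18.0000, 82.0000])

|AB| ∈ [25, 32]
|BD| ∈ {50}
|CD| ∈ [25, 32]
|AD| ∈ [18, 82]
|BC| ∈ [18, 82]
|AC| ∈ [0, 114]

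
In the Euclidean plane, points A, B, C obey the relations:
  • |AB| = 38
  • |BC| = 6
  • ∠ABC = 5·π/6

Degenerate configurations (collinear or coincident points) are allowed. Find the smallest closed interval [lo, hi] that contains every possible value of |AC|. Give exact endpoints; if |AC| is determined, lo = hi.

|AC| = 2·√(57·√(3) + 370)  (≈ 43.3002)

|AB| ∈ {38}
|BC| ∈ {6}
|AC| ∈ {2·√(57·√(3) + 370)}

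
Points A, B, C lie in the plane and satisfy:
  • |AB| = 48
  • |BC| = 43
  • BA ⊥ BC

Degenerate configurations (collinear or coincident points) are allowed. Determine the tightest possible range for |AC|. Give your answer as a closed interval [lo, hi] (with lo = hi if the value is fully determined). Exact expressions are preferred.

|AB| ∈ {48}
|BC| ∈ {43}
|AC| ∈ {√(4153)}

|AC| = √(4153)  (≈ 64.4438)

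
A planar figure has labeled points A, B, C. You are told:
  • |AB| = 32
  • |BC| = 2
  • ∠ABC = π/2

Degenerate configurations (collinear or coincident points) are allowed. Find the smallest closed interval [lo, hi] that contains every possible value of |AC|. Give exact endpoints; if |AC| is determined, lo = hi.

|AB| ∈ {32}
|BC| ∈ {2}
|AC| ∈ {2·√(257)}

|AC| = 2·√(257)  (≈ 32.0624)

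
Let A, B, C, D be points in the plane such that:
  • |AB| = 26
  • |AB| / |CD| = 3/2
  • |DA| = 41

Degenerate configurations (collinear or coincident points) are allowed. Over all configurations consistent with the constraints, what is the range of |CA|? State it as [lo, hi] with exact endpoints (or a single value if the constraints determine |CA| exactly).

|AB| ∈ {26}
|AD| ∈ {41}
|CD| ∈ {52/3}
|BD| ∈ [15, 67]
|AC| ∈ [71/3, 175/3]
|BC| ∈ [0, 253/3]

|CA| ∈ [71/3, 175/3]  (≈ [23.6667, 58.3333])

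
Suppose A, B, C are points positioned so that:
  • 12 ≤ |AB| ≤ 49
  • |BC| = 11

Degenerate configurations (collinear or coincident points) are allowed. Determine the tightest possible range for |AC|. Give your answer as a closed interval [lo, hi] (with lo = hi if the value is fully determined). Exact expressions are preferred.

|AC| ∈ [1, 60]  (≈ [1.0000, 60.0000])

|AB| ∈ [12, 49]
|BC| ∈ {11}
|AC| ∈ [1, 60]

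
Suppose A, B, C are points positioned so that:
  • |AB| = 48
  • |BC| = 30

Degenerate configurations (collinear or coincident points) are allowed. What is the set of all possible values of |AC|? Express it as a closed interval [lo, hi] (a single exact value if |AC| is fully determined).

|AC| ∈ [18, 78]  (≈ [18.0000, 78.0000])

|AB| ∈ {48}
|BC| ∈ {30}
|AC| ∈ [18, 78]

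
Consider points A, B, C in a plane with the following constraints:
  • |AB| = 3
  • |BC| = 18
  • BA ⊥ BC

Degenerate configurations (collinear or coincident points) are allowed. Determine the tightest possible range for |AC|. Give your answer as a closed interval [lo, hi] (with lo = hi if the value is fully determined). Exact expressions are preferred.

|AC| = 3·√(37)  (≈ 18.2483)

|AB| ∈ {3}
|BC| ∈ {18}
|AC| ∈ {3·√(37)}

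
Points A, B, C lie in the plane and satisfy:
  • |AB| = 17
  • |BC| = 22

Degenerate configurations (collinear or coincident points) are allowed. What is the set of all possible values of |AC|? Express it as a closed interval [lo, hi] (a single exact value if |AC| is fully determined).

|AB| ∈ {17}
|BC| ∈ {22}
|AC| ∈ [5, 39]

|AC| ∈ [5, 39]  (≈ [5.0000, 39.0000])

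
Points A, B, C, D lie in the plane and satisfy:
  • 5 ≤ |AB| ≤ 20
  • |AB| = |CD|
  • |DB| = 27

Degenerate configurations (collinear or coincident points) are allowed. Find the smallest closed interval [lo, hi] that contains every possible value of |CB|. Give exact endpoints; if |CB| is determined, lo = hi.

|CB| ∈ [7, 47]  (≈ [7.0000, 47.0000])

|AB| ∈ [5, 20]
|BD| ∈ {27}
|CD| ∈ [5, 20]
|AD| ∈ [7, 47]
|BC| ∈ [7, 47]
|AC| ∈ [0, 67]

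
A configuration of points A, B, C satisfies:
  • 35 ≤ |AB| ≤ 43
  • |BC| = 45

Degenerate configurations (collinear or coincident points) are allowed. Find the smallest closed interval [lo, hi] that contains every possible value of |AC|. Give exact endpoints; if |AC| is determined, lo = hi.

|AB| ∈ [35, 43]
|BC| ∈ {45}
|AC| ∈ [2, 88]

|AC| ∈ [2, 88]  (≈ [2.0000, 88.0000])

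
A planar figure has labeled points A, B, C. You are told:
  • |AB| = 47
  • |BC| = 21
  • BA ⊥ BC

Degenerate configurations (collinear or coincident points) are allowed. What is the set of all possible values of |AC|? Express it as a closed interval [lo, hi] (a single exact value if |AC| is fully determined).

|AC| = 5·√(106)  (≈ 51.4782)

|AB| ∈ {47}
|BC| ∈ {21}
|AC| ∈ {5·√(106)}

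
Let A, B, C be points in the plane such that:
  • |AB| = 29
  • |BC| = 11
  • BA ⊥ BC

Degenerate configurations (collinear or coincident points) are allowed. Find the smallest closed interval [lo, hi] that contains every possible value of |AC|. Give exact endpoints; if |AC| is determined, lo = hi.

|AB| ∈ {29}
|BC| ∈ {11}
|AC| ∈ {√(962)}

|AC| = √(962)  (≈ 31.0161)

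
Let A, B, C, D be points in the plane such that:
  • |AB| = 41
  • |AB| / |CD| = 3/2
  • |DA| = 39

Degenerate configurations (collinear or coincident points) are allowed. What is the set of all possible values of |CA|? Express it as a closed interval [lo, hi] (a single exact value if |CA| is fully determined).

|AB| ∈ {41}
|AD| ∈ {39}
|CD| ∈ {82/3}
|BD| ∈ [2, 80]
|AC| ∈ [35/3, 199/3]
|BC| ∈ [0, 322/3]

|CA| ∈ [35/3, 199/3]  (≈ [11.6667, 66.3333])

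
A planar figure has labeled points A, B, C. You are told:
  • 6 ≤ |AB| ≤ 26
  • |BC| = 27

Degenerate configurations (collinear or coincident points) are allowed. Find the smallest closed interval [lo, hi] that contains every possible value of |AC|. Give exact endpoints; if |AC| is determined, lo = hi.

|AB| ∈ [6, 26]
|BC| ∈ {27}
|AC| ∈ [1, 53]

|AC| ∈ [1, 53]  (≈ [1.0000, 53.0000])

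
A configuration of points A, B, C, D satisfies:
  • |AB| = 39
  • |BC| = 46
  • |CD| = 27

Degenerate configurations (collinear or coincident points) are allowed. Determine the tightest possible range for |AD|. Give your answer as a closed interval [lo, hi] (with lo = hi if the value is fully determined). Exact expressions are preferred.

|AD| ∈ [0, 112]  (≈ [0.0000, 112.0000])

|AB| ∈ {39}
|BC| ∈ {46}
|CD| ∈ {27}
|AC| ∈ [7, 85]
|BD| ∈ [19, 73]
|AD| ∈ [0, 112]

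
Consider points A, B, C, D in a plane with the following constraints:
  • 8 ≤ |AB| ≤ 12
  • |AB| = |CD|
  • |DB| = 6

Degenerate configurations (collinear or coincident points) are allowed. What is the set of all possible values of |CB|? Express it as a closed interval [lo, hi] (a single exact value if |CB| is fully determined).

|CB| ∈ [2, 18]  (≈ [2.0000, 18.0000])

|AB| ∈ [8, 12]
|BD| ∈ {6}
|CD| ∈ [8, 12]
|AD| ∈ [2, 18]
|BC| ∈ [2, 18]
|AC| ∈ [0, 30]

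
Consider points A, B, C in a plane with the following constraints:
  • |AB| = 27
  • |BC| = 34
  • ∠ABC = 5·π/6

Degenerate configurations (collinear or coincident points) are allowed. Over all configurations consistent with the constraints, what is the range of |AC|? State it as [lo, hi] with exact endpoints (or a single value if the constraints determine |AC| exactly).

|AB| ∈ {27}
|BC| ∈ {34}
|AC| ∈ {√(918·√(3) + 1885)}

|AC| = √(918·√(3) + 1885)  (≈ 58.9493)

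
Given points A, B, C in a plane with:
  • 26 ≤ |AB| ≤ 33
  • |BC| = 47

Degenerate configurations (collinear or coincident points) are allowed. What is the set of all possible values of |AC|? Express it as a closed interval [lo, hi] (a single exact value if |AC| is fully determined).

|AB| ∈ [26, 33]
|BC| ∈ {47}
|AC| ∈ [14, 80]

|AC| ∈ [14, 80]  (≈ [14.0000, 80.0000])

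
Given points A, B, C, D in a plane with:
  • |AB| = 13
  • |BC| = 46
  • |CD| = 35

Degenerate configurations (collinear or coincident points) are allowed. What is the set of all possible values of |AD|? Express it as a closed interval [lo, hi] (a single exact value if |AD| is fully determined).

|AB| ∈ {13}
|BC| ∈ {46}
|CD| ∈ {35}
|AC| ∈ [33, 59]
|BD| ∈ [11, 81]
|AD| ∈ [0, 94]

|AD| ∈ [0, 94]  (≈ [0.0000, 94.0000])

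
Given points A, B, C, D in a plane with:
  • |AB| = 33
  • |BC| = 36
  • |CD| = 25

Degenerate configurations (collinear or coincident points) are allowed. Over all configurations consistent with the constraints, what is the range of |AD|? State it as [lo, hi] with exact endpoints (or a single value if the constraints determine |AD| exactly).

|AB| ∈ {33}
|BC| ∈ {36}
|CD| ∈ {25}
|AC| ∈ [3, 69]
|BD| ∈ [11, 61]
|AD| ∈ [0, 94]

|AD| ∈ [0, 94]  (≈ [0.0000, 94.0000])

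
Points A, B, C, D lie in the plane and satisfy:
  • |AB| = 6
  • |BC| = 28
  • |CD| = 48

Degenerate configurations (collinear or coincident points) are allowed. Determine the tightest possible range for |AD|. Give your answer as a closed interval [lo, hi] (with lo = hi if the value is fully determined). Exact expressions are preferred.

|AB| ∈ {6}
|BC| ∈ {28}
|CD| ∈ {48}
|AC| ∈ [22, 34]
|BD| ∈ [20, 76]
|AD| ∈ [14, 82]

|AD| ∈ [14, 82]  (≈ [14.0000, 82.0000])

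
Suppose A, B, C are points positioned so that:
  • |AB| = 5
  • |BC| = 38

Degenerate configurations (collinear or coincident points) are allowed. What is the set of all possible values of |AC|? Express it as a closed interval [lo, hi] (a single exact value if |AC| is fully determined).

|AB| ∈ {5}
|BC| ∈ {38}
|AC| ∈ [33, 43]

|AC| ∈ [33, 43]  (≈ [33.0000, 43.0000])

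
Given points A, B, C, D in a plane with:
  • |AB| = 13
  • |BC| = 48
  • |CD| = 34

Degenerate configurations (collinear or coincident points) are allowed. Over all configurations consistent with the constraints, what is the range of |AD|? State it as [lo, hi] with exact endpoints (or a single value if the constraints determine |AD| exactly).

|AB| ∈ {13}
|BC| ∈ {48}
|CD| ∈ {34}
|AC| ∈ [35, 61]
|BD| ∈ [14, 82]
|AD| ∈ [1, 95]

|AD| ∈ [1, 95]  (≈ [1.0000, 95.0000])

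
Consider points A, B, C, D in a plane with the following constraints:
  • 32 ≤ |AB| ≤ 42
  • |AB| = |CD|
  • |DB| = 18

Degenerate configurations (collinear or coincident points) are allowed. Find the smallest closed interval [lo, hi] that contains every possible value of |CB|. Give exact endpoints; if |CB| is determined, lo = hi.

|CB| ∈ [14, 60]  (≈ [14.0000, 60.0000])

|AB| ∈ [32, 42]
|BD| ∈ {18}
|CD| ∈ [32, 42]
|AD| ∈ [14, 60]
|BC| ∈ [14, 60]
|AC| ∈ [0, 102]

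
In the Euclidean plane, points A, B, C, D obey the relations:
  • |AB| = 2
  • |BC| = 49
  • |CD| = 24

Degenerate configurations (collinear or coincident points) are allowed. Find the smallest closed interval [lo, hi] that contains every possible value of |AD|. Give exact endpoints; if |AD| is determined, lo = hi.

|AD| ∈ [23, 75]  (≈ [23.0000, 75.0000])

|AB| ∈ {2}
|BC| ∈ {49}
|CD| ∈ {24}
|AC| ∈ [47, 51]
|BD| ∈ [25, 73]
|AD| ∈ [23, 75]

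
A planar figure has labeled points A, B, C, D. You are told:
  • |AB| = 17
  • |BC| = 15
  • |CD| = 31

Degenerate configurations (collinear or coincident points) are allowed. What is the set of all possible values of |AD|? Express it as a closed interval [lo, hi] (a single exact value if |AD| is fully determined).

|AD| ∈ [0, 63]  (≈ [0.0000, 63.0000])

|AB| ∈ {17}
|BC| ∈ {15}
|CD| ∈ {31}
|AC| ∈ [2, 32]
|BD| ∈ [16, 46]
|AD| ∈ [0, 63]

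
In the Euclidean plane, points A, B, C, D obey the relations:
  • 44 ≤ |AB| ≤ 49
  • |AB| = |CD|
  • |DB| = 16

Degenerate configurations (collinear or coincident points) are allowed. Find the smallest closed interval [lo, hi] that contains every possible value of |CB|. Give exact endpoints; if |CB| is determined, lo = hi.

|CB| ∈ [28, 65]  (≈ [28.0000, 65.0000])

|AB| ∈ [44, 49]
|BD| ∈ {16}
|CD| ∈ [44, 49]
|AD| ∈ [28, 65]
|BC| ∈ [28, 65]
|AC| ∈ [0, 114]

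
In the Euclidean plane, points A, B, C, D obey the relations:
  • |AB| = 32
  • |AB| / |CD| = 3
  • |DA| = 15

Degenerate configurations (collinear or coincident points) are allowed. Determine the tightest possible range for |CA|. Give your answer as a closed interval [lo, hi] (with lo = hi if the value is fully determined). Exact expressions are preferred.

|AB| ∈ {32}
|AD| ∈ {15}
|CD| ∈ {32/3}
|BD| ∈ [17, 47]
|AC| ∈ [13/3, 77/3]
|BC| ∈ [19/3, 173/3]

|CA| ∈ [13/3, 77/3]  (≈ [4.3333, 25.6667])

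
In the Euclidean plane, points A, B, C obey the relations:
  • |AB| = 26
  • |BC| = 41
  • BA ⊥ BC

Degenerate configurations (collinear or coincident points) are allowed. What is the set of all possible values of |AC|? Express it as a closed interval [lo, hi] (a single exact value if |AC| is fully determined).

|AC| = √(2357)  (≈ 48.5489)

|AB| ∈ {26}
|BC| ∈ {41}
|AC| ∈ {√(2357)}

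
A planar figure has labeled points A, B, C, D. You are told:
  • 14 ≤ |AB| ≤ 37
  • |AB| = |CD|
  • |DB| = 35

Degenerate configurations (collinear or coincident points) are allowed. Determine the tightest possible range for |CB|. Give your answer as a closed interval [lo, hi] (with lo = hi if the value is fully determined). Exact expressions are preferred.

|CB| ∈ [0, 72]  (≈ [0.0000, 72.0000])

|AB| ∈ [14, 37]
|BD| ∈ {35}
|CD| ∈ [14, 37]
|AD| ∈ [0, 72]
|BC| ∈ [0, 72]
|AC| ∈ [0, 109]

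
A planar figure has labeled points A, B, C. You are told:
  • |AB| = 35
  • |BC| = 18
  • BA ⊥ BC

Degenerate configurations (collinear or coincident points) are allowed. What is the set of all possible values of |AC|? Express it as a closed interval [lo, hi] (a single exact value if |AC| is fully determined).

|AB| ∈ {35}
|BC| ∈ {18}
|AC| ∈ {√(1549)}

|AC| = √(1549)  (≈ 39.3573)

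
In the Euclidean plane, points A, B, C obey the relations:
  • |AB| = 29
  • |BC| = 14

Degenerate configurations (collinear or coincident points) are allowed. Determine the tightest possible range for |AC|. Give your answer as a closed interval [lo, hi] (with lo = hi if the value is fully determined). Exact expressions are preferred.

|AB| ∈ {29}
|BC| ∈ {14}
|AC| ∈ [15, 43]

|AC| ∈ [15, 43]  (≈ [15.0000, 43.0000])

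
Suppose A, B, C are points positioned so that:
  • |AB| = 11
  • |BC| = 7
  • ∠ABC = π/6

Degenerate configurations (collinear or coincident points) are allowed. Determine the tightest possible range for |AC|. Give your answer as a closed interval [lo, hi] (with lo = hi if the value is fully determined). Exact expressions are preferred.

|AC| = √(170 - 77·√(3))  (≈ 6.0524)

|AB| ∈ {11}
|BC| ∈ {7}
|AC| ∈ {√(170 - 77·√(3))}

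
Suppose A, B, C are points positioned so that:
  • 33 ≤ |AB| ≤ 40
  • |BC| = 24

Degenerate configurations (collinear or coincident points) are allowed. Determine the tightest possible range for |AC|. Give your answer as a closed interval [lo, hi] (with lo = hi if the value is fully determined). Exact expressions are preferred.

|AB| ∈ [33, 40]
|BC| ∈ {24}
|AC| ∈ [9, 64]

|AC| ∈ [9, 64]  (≈ [9.0000, 64.0000])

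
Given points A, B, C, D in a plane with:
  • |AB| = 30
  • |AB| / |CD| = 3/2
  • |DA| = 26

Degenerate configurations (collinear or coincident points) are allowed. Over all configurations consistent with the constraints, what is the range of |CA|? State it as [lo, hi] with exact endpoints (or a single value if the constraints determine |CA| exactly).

|AB| ∈ {30}
|AD| ∈ {26}
|CD| ∈ {20}
|BD| ∈ [4, 56]
|AC| ∈ [6, 46]
|BC| ∈ [0, 76]

|CA| ∈ [6, 46]  (≈ [6.0000, 46.0000])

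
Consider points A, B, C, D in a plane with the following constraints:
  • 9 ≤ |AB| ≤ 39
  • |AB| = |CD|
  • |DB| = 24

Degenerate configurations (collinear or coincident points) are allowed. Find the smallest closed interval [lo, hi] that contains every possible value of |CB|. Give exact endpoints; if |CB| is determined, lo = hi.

|CB| ∈ [0, 63]  (≈ [0.0000, 63.0000])

|AB| ∈ [9, 39]
|BD| ∈ {24}
|CD| ∈ [9, 39]
|AD| ∈ [0, 63]
|BC| ∈ [0, 63]
|AC| ∈ [0, 102]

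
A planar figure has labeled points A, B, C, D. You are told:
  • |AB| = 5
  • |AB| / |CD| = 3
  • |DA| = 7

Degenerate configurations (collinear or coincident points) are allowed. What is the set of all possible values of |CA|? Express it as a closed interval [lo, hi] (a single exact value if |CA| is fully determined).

|AB| ∈ {5}
|AD| ∈ {7}
|CD| ∈ {5/3}
|BD| ∈ [2, 12]
|AC| ∈ [16/3, 26/3]
|BC| ∈ [1/3, 41/3]

|CA| ∈ [16/3, 26/3]  (≈ [5.3333, 8.6667])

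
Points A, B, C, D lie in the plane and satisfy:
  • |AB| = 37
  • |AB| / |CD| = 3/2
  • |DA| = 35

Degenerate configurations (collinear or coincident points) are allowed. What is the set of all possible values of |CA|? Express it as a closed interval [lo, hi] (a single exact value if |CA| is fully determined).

|AB| ∈ {37}
|AD| ∈ {35}
|CD| ∈ {74/3}
|BD| ∈ [2, 72]
|AC| ∈ [31/3, 179/3]
|BC| ∈ [0, 290/3]

|CA| ∈ [31/3, 179/3]  (≈ [10.3333, 59.6667])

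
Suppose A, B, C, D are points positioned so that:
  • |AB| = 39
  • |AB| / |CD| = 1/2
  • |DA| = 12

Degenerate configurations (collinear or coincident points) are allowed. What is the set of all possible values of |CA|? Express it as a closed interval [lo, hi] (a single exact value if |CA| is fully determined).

|CA| ∈ [66, 90]  (≈ [66.0000, 90.0000])

|AB| ∈ {39}
|AD| ∈ {12}
|CD| ∈ {78}
|BD| ∈ [27, 51]
|AC| ∈ [66, 90]
|BC| ∈ [27, 129]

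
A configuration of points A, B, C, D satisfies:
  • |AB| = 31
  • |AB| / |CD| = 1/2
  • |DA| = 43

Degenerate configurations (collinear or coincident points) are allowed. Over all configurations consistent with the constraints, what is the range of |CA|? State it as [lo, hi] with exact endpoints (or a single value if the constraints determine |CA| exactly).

|AB| ∈ {31}
|AD| ∈ {43}
|CD| ∈ {62}
|BD| ∈ [12, 74]
|AC| ∈ [19, 105]
|BC| ∈ [0, 136]

|CA| ∈ [19, 105]  (≈ [19.0000, 105.0000])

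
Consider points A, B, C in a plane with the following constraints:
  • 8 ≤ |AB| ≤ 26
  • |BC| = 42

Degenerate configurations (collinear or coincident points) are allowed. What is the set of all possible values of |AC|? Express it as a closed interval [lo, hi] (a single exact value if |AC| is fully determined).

|AB| ∈ [8, 26]
|BC| ∈ {42}
|AC| ∈ [16, 68]

|AC| ∈ [16, 68]  (≈ [16.0000, 68.0000])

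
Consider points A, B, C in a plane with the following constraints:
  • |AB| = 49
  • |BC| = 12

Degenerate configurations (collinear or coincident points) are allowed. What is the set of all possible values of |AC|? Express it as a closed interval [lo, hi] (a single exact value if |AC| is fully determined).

|AB| ∈ {49}
|BC| ∈ {12}
|AC| ∈ [37, 61]

|AC| ∈ [37, 61]  (≈ [37.0000, 61.0000])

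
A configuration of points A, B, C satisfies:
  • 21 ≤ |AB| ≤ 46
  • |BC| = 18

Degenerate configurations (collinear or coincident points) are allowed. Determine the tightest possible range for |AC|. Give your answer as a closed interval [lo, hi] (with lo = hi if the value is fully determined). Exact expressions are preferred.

|AC| ∈ [3, 64]  (≈ [3.0000, 64.0000])

|AB| ∈ [21, 46]
|BC| ∈ {18}
|AC| ∈ [3, 64]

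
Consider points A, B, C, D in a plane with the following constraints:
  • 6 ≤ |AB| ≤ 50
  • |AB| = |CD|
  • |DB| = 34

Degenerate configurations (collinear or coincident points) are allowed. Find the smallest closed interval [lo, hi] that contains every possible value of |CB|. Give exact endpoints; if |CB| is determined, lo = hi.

|AB| ∈ [6, 50]
|BD| ∈ {34}
|CD| ∈ [6, 50]
|AD| ∈ [0, 84]
|BC| ∈ [0, 84]
|AC| ∈ [0, 134]

|CB| ∈ [0, 84]  (≈ [0.0000, 84.0000])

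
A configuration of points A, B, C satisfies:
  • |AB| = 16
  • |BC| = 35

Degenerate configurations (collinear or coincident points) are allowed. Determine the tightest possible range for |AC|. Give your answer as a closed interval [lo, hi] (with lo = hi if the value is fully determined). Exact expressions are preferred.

|AB| ∈ {16}
|BC| ∈ {35}
|AC| ∈ [19, 51]

|AC| ∈ [19, 51]  (≈ [19.0000, 51.0000])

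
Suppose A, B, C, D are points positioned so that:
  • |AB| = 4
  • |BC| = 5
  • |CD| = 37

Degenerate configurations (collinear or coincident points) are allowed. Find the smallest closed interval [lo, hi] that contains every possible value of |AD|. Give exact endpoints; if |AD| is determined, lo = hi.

|AB| ∈ {4}
|BC| ∈ {5}
|CD| ∈ {37}
|AC| ∈ [1, 9]
|BD| ∈ [32, 42]
|AD| ∈ [28, 46]

|AD| ∈ [28, 46]  (≈ [28.0000, 46.0000])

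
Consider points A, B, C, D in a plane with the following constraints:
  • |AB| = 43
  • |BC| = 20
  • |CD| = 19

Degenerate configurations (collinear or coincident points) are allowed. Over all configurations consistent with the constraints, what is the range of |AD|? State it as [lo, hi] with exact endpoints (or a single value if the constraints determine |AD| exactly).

|AD| ∈ [4, 82]  (≈ [4.0000, 82.0000])

|AB| ∈ {43}
|BC| ∈ {20}
|CD| ∈ {19}
|AC| ∈ [23, 63]
|BD| ∈ [1, 39]
|AD| ∈ [4, 82]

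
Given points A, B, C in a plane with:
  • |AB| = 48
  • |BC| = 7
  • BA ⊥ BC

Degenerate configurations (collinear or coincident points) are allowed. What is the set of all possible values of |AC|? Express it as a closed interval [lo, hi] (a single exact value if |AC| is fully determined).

|AC| = √(2353)  (≈ 48.5077)

|AB| ∈ {48}
|BC| ∈ {7}
|AC| ∈ {√(2353)}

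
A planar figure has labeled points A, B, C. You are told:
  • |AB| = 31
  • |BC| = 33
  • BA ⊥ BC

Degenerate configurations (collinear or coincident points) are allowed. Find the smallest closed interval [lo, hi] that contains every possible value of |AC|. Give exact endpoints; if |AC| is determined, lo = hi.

|AC| = 5·√(82)  (≈ 45.2769)

|AB| ∈ {31}
|BC| ∈ {33}
|AC| ∈ {5·√(82)}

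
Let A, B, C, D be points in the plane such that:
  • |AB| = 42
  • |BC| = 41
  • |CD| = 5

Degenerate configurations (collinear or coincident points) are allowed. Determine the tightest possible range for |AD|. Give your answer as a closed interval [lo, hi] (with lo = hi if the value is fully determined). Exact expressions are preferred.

|AD| ∈ [0, 88]  (≈ [0.0000, 88.0000])

|AB| ∈ {42}
|BC| ∈ {41}
|CD| ∈ {5}
|AC| ∈ [1, 83]
|BD| ∈ [36, 46]
|AD| ∈ [0, 88]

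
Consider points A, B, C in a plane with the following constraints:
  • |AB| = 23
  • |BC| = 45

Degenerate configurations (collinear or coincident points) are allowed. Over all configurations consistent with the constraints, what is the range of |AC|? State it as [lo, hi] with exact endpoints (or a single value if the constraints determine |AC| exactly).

|AC| ∈ [22, 68]  (≈ [22.0000, 68.0000])

|AB| ∈ {23}
|BC| ∈ {45}
|AC| ∈ [22, 68]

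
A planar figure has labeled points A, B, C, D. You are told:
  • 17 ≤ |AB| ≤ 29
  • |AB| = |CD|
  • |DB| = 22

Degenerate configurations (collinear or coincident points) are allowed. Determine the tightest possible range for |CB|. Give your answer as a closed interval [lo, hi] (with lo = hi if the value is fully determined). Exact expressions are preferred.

|AB| ∈ [17, 29]
|BD| ∈ {22}
|CD| ∈ [17, 29]
|AD| ∈ [0, 51]
|BC| ∈ [0, 51]
|AC| ∈ [0, 80]

|CB| ∈ [0, 51]  (≈ [0.0000, 51.0000])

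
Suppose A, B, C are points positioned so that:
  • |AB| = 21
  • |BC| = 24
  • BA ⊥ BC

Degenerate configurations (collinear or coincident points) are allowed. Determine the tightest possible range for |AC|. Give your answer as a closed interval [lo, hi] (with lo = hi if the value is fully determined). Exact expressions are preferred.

|AB| ∈ {21}
|BC| ∈ {24}
|AC| ∈ {3·√(113)}

|AC| = 3·√(113)  (≈ 31.8904)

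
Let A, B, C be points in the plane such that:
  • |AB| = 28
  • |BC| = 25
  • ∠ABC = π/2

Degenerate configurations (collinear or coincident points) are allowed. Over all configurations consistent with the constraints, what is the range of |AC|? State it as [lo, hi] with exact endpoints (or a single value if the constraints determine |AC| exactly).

|AC| = √(1409)  (≈ 37.5366)

|AB| ∈ {28}
|BC| ∈ {25}
|AC| ∈ {√(1409)}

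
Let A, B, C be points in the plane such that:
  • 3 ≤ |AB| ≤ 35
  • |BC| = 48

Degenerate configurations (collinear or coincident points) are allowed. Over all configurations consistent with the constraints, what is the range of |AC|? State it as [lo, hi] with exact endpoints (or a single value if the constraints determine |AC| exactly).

|AC| ∈ [13, 83]  (≈ [13.0000, 83.0000])

|AB| ∈ [3, 35]
|BC| ∈ {48}
|AC| ∈ [13, 83]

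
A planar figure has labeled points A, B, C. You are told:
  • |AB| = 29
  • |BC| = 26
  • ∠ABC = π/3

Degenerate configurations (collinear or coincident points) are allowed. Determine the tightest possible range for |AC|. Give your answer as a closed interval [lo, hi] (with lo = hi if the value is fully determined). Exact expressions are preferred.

|AC| = √(763)  (≈ 27.6225)

|AB| ∈ {29}
|BC| ∈ {26}
|AC| ∈ {√(763)}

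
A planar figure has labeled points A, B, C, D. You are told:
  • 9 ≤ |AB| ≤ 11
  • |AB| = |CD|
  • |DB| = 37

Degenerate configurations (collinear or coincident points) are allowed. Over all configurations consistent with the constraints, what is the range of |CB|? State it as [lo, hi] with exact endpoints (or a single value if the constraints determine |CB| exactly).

|CB| ∈ [26, 48]  (≈ [26.0000, 48.0000])

|AB| ∈ [9, 11]
|BD| ∈ {37}
|CD| ∈ [9, 11]
|AD| ∈ [26, 48]
|BC| ∈ [26, 48]
|AC| ∈ [15, 59]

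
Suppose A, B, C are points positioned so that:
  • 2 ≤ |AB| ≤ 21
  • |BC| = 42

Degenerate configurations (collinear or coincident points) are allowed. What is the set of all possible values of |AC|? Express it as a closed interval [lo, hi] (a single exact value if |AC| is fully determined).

|AB| ∈ [2, 21]
|BC| ∈ {42}
|AC| ∈ [21, 63]

|AC| ∈ [21, 63]  (≈ [21.0000, 63.0000])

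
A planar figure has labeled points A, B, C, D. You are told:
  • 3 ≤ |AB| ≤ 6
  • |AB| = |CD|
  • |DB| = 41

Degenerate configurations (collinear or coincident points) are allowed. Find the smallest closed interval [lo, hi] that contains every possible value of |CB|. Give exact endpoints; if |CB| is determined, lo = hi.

|CB| ∈ [35, 47]  (≈ [35.0000, 47.0000])

|AB| ∈ [3, 6]
|BD| ∈ {41}
|CD| ∈ [3, 6]
|AD| ∈ [35, 47]
|BC| ∈ [35, 47]
|AC| ∈ [29, 53]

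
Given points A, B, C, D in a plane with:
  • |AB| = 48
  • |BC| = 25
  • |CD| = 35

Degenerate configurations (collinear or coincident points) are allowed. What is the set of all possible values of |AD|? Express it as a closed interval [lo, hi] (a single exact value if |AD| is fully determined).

|AD| ∈ [0, 108]  (≈ [0.0000, 108.0000])

|AB| ∈ {48}
|BC| ∈ {25}
|CD| ∈ {35}
|AC| ∈ [23, 73]
|BD| ∈ [10, 60]
|AD| ∈ [0, 108]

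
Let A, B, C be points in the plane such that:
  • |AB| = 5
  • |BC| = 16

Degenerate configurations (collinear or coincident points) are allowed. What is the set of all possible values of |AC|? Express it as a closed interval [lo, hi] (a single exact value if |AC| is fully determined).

|AB| ∈ {5}
|BC| ∈ {16}
|AC| ∈ [11, 21]

|AC| ∈ [11, 21]  (≈ [11.0000, 21.0000])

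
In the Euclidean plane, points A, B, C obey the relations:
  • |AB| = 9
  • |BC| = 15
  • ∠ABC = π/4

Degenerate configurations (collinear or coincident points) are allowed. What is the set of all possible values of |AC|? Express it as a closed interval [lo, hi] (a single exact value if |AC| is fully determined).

|AB| ∈ {9}
|BC| ∈ {15}
|AC| ∈ {3·√(34 - 15·√(2))}

|AC| = 3·√(34 - 15·√(2))  (≈ 10.7276)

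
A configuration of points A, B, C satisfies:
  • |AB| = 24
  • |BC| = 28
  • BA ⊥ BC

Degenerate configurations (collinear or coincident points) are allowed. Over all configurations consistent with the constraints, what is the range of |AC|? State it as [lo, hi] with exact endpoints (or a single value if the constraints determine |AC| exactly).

|AC| = 4·√(85)  (≈ 36.8782)

|AB| ∈ {24}
|BC| ∈ {28}
|AC| ∈ {4·√(85)}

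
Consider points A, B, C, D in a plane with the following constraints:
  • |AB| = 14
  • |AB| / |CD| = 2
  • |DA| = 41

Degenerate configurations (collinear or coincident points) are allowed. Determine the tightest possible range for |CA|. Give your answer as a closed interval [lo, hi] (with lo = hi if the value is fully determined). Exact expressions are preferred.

|AB| ∈ {14}
|AD| ∈ {41}
|CD| ∈ {7}
|BD| ∈ [27, 55]
|AC| ∈ [34, 48]
|BC| ∈ [20, 62]

|CA| ∈ [34, 48]  (≈ [34.0000, 48.0000])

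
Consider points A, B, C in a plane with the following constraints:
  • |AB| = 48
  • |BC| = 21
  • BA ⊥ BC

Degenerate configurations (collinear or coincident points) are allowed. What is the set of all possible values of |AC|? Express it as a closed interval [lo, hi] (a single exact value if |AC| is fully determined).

|AC| = 3·√(305)  (≈ 52.3927)

|AB| ∈ {48}
|BC| ∈ {21}
|AC| ∈ {3·√(305)}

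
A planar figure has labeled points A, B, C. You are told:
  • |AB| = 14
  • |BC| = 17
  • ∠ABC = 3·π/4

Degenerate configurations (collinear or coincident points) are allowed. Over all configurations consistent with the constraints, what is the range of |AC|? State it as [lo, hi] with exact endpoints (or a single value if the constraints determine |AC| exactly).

|AC| = √(238·√(2) + 485)  (≈ 28.6633)

|AB| ∈ {14}
|BC| ∈ {17}
|AC| ∈ {√(238·√(2) + 485)}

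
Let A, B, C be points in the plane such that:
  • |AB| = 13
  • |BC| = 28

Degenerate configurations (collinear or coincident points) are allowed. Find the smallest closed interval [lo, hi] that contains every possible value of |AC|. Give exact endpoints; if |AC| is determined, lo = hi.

|AB| ∈ {13}
|BC| ∈ {28}
|AC| ∈ [15, 41]

|AC| ∈ [15, 41]  (≈ [15.0000, 41.0000])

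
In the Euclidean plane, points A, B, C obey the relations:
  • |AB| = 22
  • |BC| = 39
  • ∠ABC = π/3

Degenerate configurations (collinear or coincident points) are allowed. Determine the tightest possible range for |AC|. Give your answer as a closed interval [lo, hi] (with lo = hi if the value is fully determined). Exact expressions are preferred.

|AB| ∈ {22}
|BC| ∈ {39}
|AC| ∈ {√(1147)}

|AC| = √(1147)  (≈ 33.8674)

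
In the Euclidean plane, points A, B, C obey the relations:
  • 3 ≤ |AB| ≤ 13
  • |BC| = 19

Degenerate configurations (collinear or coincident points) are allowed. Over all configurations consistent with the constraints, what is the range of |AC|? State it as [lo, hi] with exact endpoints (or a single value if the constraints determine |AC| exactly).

|AC| ∈ [6, 32]  (≈ [6.0000, 32.0000])

|AB| ∈ [3, 13]
|BC| ∈ {19}
|AC| ∈ [6, 32]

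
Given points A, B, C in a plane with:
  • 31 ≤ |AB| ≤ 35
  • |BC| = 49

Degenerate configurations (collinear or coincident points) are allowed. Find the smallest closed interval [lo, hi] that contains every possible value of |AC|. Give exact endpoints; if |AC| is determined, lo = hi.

|AB| ∈ [31, 35]
|BC| ∈ {49}
|AC| ∈ [14, 84]

|AC| ∈ [14, 84]  (≈ [14.0000, 84.0000])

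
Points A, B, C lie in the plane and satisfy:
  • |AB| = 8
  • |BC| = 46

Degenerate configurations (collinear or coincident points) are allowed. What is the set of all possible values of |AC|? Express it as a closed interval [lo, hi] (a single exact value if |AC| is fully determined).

|AC| ∈ [38, 54]  (≈ [38.0000, 54.0000])

|AB| ∈ {8}
|BC| ∈ {46}
|AC| ∈ [38, 54]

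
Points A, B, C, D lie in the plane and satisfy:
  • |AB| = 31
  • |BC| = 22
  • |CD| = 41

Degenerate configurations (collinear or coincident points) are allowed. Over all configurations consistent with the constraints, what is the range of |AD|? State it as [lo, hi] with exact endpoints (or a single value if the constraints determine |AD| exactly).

|AD| ∈ [0, 94]  (≈ [0.0000, 94.0000])

|AB| ∈ {31}
|BC| ∈ {22}
|CD| ∈ {41}
|AC| ∈ [9, 53]
|BD| ∈ [19, 63]
|AD| ∈ [0, 94]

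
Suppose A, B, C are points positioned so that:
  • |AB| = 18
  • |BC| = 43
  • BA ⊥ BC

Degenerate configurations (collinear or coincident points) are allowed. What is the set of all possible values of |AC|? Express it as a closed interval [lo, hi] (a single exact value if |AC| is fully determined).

|AC| = √(2173)  (≈ 46.6154)

|AB| ∈ {18}
|BC| ∈ {43}
|AC| ∈ {√(2173)}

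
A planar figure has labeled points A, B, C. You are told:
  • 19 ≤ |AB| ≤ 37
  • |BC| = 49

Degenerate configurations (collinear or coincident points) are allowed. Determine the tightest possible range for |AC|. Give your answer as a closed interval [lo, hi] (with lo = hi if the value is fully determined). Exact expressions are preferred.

|AC| ∈ [12, 86]  (≈ [12.0000, 86.0000])

|AB| ∈ [19, 37]
|BC| ∈ {49}
|AC| ∈ [12, 86]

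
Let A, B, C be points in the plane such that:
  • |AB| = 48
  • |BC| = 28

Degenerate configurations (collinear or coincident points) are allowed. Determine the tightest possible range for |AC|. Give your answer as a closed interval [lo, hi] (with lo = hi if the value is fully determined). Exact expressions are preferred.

|AB| ∈ {48}
|BC| ∈ {28}
|AC| ∈ [20, 76]

|AC| ∈ [20, 76]  (≈ [20.0000, 76.0000])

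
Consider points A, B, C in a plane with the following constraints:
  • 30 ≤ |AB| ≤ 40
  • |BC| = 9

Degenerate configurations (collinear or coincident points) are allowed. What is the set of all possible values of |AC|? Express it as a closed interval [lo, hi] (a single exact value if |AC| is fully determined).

|AB| ∈ [30, 40]
|BC| ∈ {9}
|AC| ∈ [21, 49]

|AC| ∈ [21, 49]  (≈ [21.0000, 49.0000])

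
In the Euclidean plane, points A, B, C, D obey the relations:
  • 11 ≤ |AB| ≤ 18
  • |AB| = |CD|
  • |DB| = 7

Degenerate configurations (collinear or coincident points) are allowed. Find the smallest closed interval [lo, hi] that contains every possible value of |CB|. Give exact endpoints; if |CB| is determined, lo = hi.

|AB| ∈ [11, 18]
|BD| ∈ {7}
|CD| ∈ [11, 18]
|AD| ∈ [4, 25]
|BC| ∈ [4, 25]
|AC| ∈ [0, 43]

|CB| ∈ [4, 25]  (≈ [4.0000, 25.0000])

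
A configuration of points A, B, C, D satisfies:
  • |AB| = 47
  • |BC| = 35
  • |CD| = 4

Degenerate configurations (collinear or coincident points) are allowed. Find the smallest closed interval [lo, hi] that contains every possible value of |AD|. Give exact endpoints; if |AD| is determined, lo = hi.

|AB| ∈ {47}
|BC| ∈ {35}
|CD| ∈ {4}
|AC| ∈ [12, 82]
|BD| ∈ [31, 39]
|AD| ∈ [8, 86]

|AD| ∈ [8, 86]  (≈ [8.0000, 86.0000])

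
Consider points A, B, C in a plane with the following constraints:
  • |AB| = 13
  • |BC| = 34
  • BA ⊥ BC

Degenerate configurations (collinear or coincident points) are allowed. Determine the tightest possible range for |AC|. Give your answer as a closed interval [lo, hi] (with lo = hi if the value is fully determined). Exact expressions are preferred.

|AC| = 5·√(53)  (≈ 36.4005)

|AB| ∈ {13}
|BC| ∈ {34}
|AC| ∈ {5·√(53)}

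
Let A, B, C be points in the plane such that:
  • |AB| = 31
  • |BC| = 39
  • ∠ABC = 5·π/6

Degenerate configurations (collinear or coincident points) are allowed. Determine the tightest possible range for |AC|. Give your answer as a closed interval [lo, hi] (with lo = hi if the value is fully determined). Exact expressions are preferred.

|AB| ∈ {31}
|BC| ∈ {39}
|AC| ∈ {√(1209·√(3) + 2482)}

|AC| = √(1209·√(3) + 2482)  (≈ 67.6465)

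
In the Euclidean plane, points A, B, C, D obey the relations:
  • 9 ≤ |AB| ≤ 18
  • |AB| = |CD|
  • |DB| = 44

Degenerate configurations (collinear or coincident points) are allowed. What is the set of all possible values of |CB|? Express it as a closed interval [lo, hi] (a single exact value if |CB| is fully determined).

|AB| ∈ [9, 18]
|BD| ∈ {44}
|CD| ∈ [9, 18]
|AD| ∈ [26, 62]
|BC| ∈ [26, 62]
|AC| ∈ [8, 80]

|CB| ∈ [26, 62]  (≈ [26.0000, 62.0000])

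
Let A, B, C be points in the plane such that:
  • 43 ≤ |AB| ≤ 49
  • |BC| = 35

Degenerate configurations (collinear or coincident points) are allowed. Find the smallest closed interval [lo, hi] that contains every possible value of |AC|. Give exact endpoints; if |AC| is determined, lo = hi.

|AB| ∈ [43, 49]
|BC| ∈ {35}
|AC| ∈ [8, 84]

|AC| ∈ [8, 84]  (≈ [8.0000, 84.0000])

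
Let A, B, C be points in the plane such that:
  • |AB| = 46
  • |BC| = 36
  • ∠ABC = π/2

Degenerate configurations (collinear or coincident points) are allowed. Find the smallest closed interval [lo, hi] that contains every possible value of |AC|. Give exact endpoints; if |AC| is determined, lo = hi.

|AC| = 2·√(853)  (≈ 58.4123)

|AB| ∈ {46}
|BC| ∈ {36}
|AC| ∈ {2·√(853)}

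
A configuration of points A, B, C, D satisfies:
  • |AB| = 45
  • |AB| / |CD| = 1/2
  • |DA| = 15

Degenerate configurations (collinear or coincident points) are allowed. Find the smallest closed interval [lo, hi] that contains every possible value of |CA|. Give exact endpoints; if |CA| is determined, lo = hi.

|CA| ∈ [75, 105]  (≈ [75.0000, 105.0000])

|AB| ∈ {45}
|AD| ∈ {15}
|CD| ∈ {90}
|BD| ∈ [30, 60]
|AC| ∈ [75, 105]
|BC| ∈ [30, 150]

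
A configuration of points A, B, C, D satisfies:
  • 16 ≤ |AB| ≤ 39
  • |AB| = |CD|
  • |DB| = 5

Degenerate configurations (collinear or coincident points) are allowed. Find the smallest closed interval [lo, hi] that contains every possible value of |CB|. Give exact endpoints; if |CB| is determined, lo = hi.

|CB| ∈ [11, 44]  (≈ [11.0000, 44.0000])

|AB| ∈ [16, 39]
|BD| ∈ {5}
|CD| ∈ [16, 39]
|AD| ∈ [11, 44]
|BC| ∈ [11, 44]
|AC| ∈ [0, 83]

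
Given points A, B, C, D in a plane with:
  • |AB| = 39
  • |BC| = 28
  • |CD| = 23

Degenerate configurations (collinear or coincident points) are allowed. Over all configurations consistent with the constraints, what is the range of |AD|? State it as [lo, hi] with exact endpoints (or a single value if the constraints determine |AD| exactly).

|AD| ∈ [0, 90]  (≈ [0.0000, 90.0000])

|AB| ∈ {39}
|BC| ∈ {28}
|CD| ∈ {23}
|AC| ∈ [11, 67]
|BD| ∈ [5, 51]
|AD| ∈ [0, 90]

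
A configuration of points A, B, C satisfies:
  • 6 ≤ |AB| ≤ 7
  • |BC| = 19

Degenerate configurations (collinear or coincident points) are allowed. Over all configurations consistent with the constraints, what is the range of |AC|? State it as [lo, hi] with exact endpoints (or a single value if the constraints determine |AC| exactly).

|AB| ∈ [6, 7]
|BC| ∈ {19}
|AC| ∈ [12, 26]

|AC| ∈ [12, 26]  (≈ [12.0000, 26.0000])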